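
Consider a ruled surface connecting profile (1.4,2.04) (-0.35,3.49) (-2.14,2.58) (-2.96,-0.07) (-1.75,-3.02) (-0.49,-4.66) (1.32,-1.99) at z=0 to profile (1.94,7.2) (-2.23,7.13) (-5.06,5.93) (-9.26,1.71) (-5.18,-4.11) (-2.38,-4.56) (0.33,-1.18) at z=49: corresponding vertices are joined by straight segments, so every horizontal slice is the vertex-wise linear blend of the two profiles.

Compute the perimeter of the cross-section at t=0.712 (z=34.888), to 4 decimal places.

Cross-section at t=0.712: each vertex is (1-t)·p0[i] + t·p1[i].
  v1: (1-0.712)·(1.4,2.04) + 0.712·(1.94,7.2) = (1.7845,5.7139)
  v2: (1-0.712)·(-0.35,3.49) + 0.712·(-2.23,7.13) = (-1.6886,6.0817)
  v3: (1-0.712)·(-2.14,2.58) + 0.712·(-5.06,5.93) = (-4.2190,4.9652)
  v4: (1-0.712)·(-2.96,-0.07) + 0.712·(-9.26,1.71) = (-7.4456,1.1974)
  v5: (1-0.712)·(-1.75,-3.02) + 0.712·(-5.18,-4.11) = (-4.1922,-3.7961)
  v6: (1-0.712)·(-0.49,-4.66) + 0.712·(-2.38,-4.56) = (-1.8357,-4.5888)
  v7: (1-0.712)·(1.32,-1.99) + 0.712·(0.33,-1.18) = (0.6151,-1.4133)
Perimeter = Σ |v_{i+1} − v_i|:
  edge 1→2: √(-3.4730² + 0.3678²) = 3.4925 (running 3.4925)
  edge 2→3: √(-2.5305² + -1.1165²) = 2.7658 (running 6.2583)
  edge 3→4: √(-3.2266² + -3.7678²) = 4.9606 (running 11.2189)
  edge 4→5: √(3.2534² + -4.9934²) = 5.9598 (running 17.1787)
  edge 5→6: √(2.3565² + -0.7927²) = 2.4862 (running 19.6649)
  edge 6→7: √(2.4508² + 3.1755²) = 4.0113 (running 23.6762)
  edge 7→1: √(1.1694² + 7.1272²) = 7.2225 (running 30.8987)
Perimeter = 30.8987

Perimeter at t=0.712: 30.8987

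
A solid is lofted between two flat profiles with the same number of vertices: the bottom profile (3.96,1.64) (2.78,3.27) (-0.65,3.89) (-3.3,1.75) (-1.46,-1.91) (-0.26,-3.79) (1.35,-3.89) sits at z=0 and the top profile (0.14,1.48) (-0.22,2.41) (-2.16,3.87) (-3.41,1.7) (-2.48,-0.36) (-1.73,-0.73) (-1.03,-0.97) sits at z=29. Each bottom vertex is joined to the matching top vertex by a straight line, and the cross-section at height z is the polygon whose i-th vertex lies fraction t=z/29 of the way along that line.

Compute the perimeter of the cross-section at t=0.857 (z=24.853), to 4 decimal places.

Cross-section at t=0.857: each vertex is (1-t)·p0[i] + t·p1[i].
  v1: (1-0.857)·(3.96,1.64) + 0.857·(0.14,1.48) = (0.6863,1.5029)
  v2: (1-0.857)·(2.78,3.27) + 0.857·(-0.22,2.41) = (0.2090,2.5330)
  v3: (1-0.857)·(-0.65,3.89) + 0.857·(-2.16,3.87) = (-1.9441,3.8729)
  v4: (1-0.857)·(-3.3,1.75) + 0.857·(-3.41,1.7) = (-3.3943,1.7071)
  v5: (1-0.857)·(-1.46,-1.91) + 0.857·(-2.48,-0.36) = (-2.3341,-0.5817)
  v6: (1-0.857)·(-0.26,-3.79) + 0.857·(-1.73,-0.73) = (-1.5198,-1.1676)
  v7: (1-0.857)·(1.35,-3.89) + 0.857·(-1.03,-0.97) = (-0.6897,-1.3876)
Perimeter = Σ |v_{i+1} − v_i|:
  edge 1→2: √(-0.4773² + 1.0301²) = 1.1353 (running 1.1353)
  edge 2→3: √(-2.1531² + 1.3399²) = 2.5359 (running 3.6712)
  edge 3→4: √(-1.4502² + -2.1657²) = 2.6064 (running 6.2776)
  edge 4→5: √(1.0601² + -2.2888²) = 2.5224 (running 8.8000)
  edge 5→6: √(0.8144² + -0.5859²) = 1.0032 (running 9.8033)
  edge 6→7: √(0.8301² + -0.2200²) = 0.8588 (running 10.6621)
  edge 7→1: √(1.3759² + 2.8904²) = 3.2012 (running 13.8633)
Perimeter = 13.8633

Perimeter at t=0.857: 13.8633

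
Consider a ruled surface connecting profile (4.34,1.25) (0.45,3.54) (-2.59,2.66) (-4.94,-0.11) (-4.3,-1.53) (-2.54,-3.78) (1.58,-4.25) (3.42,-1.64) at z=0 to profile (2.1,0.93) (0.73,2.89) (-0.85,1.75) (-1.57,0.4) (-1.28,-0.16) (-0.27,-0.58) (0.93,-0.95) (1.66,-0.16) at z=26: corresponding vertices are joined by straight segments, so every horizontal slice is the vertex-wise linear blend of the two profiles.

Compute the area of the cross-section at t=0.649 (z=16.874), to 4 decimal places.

Area at t=0.649: 18.8664

Cross-section at t=0.649: each vertex is (1-t)·p0[i] + t·p1[i].
  v1: (1-0.649)·(4.34,1.25) + 0.649·(2.1,0.93) = (2.8862,1.0423)
  v2: (1-0.649)·(0.45,3.54) + 0.649·(0.73,2.89) = (0.6317,3.1181)
  v3: (1-0.649)·(-2.59,2.66) + 0.649·(-0.85,1.75) = (-1.4607,2.0694)
  v4: (1-0.649)·(-4.94,-0.11) + 0.649·(-1.57,0.4) = (-2.7529,0.2210)
  v5: (1-0.649)·(-4.3,-1.53) + 0.649·(-1.28,-0.16) = (-2.3400,-0.6409)
  v6: (1-0.649)·(-2.54,-3.78) + 0.649·(-0.27,-0.58) = (-1.0668,-1.7032)
  v7: (1-0.649)·(1.58,-4.25) + 0.649·(0.93,-0.95) = (1.1582,-2.1083)
  v8: (1-0.649)·(3.42,-1.64) + 0.649·(1.66,-0.16) = (2.2778,-0.6795)
Shoelace sum Σ(x_i·y_{i+1} − x_{i+1}·y_i):
  i=1: 2.8862·3.1181 − 0.6317·1.0423 = +8.3413 (running +8.3413)
  i=2: 0.6317·2.0694 − -1.4607·3.1181 = +5.8621 (running +14.2034)
  i=3: -1.4607·0.2210 − -2.7529·2.0694 = +5.3740 (running +19.5774)
  i=4: -2.7529·-0.6409 − -2.3400·0.2210 = +2.2814 (running +21.8587)
  i=5: -2.3400·-1.7032 − -1.0668·-0.6409 = +3.3019 (running +25.1606)
  i=6: -1.0668·-2.1083 − 1.1582·-1.7032 = +4.2216 (running +29.3822)
  i=7: 1.1582·-0.6795 − 2.2778·-2.1083 = +4.0153 (running +33.3975)
  i=8: 2.2778·1.0423 − 2.8862·-0.6795 = +4.3353 (running +37.7328)
Area = |Σ|/2 = |37.7328|/2 = 18.8664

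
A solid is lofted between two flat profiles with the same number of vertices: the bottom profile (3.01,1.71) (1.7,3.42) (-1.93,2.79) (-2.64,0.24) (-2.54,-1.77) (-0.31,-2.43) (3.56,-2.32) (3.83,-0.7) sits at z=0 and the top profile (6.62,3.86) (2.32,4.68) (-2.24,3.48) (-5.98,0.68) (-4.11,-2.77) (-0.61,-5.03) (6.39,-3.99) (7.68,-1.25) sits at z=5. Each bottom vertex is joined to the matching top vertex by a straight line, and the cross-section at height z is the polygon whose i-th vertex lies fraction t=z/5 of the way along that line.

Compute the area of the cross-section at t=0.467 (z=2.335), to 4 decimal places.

Cross-section at t=0.467: each vertex is (1-t)·p0[i] + t·p1[i].
  v1: (1-0.467)·(3.01,1.71) + 0.467·(6.62,3.86) = (4.6959,2.7140)
  v2: (1-0.467)·(1.7,3.42) + 0.467·(2.32,4.68) = (1.9895,4.0084)
  v3: (1-0.467)·(-1.93,2.79) + 0.467·(-2.24,3.48) = (-2.0748,3.1122)
  v4: (1-0.467)·(-2.64,0.24) + 0.467·(-5.98,0.68) = (-4.1998,0.4455)
  v5: (1-0.467)·(-2.54,-1.77) + 0.467·(-4.11,-2.77) = (-3.2732,-2.2370)
  v6: (1-0.467)·(-0.31,-2.43) + 0.467·(-0.61,-5.03) = (-0.4501,-3.6442)
  v7: (1-0.467)·(3.56,-2.32) + 0.467·(6.39,-3.99) = (4.8816,-3.0999)
  v8: (1-0.467)·(3.83,-0.7) + 0.467·(7.68,-1.25) = (5.6280,-0.9568)
Shoelace sum Σ(x_i·y_{i+1} − x_{i+1}·y_i):
  i=1: 4.6959·4.0084 − 1.9895·2.7140 = +13.4233 (running +13.4233)
  i=2: 1.9895·3.1122 − -2.0748·4.0084 = +14.5085 (running +27.9318)
  i=3: -2.0748·0.4455 − -4.1998·3.1122 = +12.1464 (running +40.0782)
  i=4: -4.1998·-2.2370 − -3.2732·0.4455 = +10.8530 (running +50.9312)
  i=5: -3.2732·-3.6442 − -0.4501·-2.2370 = +10.9213 (running +61.8525)
  i=6: -0.4501·-3.0999 − 4.8816·-3.6442 = +19.1848 (running +81.0373)
  i=7: 4.8816·-0.9568 − 5.6280·-3.0999 = +12.7751 (running +93.8124)
  i=8: 5.6280·2.7140 − 4.6959·-0.9568 = +19.7678 (running +113.5802)
Area = |Σ|/2 = |113.5802|/2 = 56.7901

Area at t=0.467: 56.7901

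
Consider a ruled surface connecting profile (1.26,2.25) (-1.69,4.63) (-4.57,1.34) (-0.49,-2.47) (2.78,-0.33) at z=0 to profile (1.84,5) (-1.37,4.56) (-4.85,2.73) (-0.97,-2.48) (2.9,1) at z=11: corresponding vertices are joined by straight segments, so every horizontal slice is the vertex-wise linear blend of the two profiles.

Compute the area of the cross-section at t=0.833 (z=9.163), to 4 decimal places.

Area at t=0.833: 32.5646

Cross-section at t=0.833: each vertex is (1-t)·p0[i] + t·p1[i].
  v1: (1-0.833)·(1.26,2.25) + 0.833·(1.84,5) = (1.7431,4.5408)
  v2: (1-0.833)·(-1.69,4.63) + 0.833·(-1.37,4.56) = (-1.4234,4.5717)
  v3: (1-0.833)·(-4.57,1.34) + 0.833·(-4.85,2.73) = (-4.8032,2.4979)
  v4: (1-0.833)·(-0.49,-2.47) + 0.833·(-0.97,-2.48) = (-0.8898,-2.4783)
  v5: (1-0.833)·(2.78,-0.33) + 0.833·(2.9,1) = (2.8800,0.7779)
Shoelace sum Σ(x_i·y_{i+1} − x_{i+1}·y_i):
  i=1: 1.7431·4.5717 − -1.4234·4.5408 = +14.4326 (running +14.4326)
  i=2: -1.4234·2.4979 − -4.8032·4.5717 = +18.4034 (running +32.8359)
  i=3: -4.8032·-2.4783 − -0.8898·2.4979 = +14.1267 (running +46.9627)
  i=4: -0.8898·0.7779 − 2.8800·-2.4783 = +6.4453 (running +53.4079)
  i=5: 2.8800·4.5408 − 1.7431·0.7779 = +11.7212 (running +65.1292)
Area = |Σ|/2 = |65.1292|/2 = 32.5646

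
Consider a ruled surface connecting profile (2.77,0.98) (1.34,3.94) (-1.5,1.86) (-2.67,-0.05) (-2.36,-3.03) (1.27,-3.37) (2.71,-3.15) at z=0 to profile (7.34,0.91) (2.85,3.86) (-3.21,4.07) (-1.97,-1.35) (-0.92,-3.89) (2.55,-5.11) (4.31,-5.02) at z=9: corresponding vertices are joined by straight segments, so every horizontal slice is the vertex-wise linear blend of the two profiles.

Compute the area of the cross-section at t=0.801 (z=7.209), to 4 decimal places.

Cross-section at t=0.801: each vertex is (1-t)·p0[i] + t·p1[i].
  v1: (1-0.801)·(2.77,0.98) + 0.801·(7.34,0.91) = (6.4306,0.9239)
  v2: (1-0.801)·(1.34,3.94) + 0.801·(2.85,3.86) = (2.5495,3.8759)
  v3: (1-0.801)·(-1.5,1.86) + 0.801·(-3.21,4.07) = (-2.8697,3.6302)
  v4: (1-0.801)·(-2.67,-0.05) + 0.801·(-1.97,-1.35) = (-2.1093,-1.0913)
  v5: (1-0.801)·(-2.36,-3.03) + 0.801·(-0.92,-3.89) = (-1.2066,-3.7189)
  v6: (1-0.801)·(1.27,-3.37) + 0.801·(2.55,-5.11) = (2.2953,-4.7637)
  v7: (1-0.801)·(2.71,-3.15) + 0.801·(4.31,-5.02) = (3.9916,-4.6479)
Shoelace sum Σ(x_i·y_{i+1} − x_{i+1}·y_i):
  i=1: 6.4306·3.8759 − 2.5495·0.9239 = +22.5688 (running +22.5688)
  i=2: 2.5495·3.6302 − -2.8697·3.8759 = +20.3780 (running +42.9468)
  i=3: -2.8697·-1.0913 − -2.1093·3.6302 = +10.7889 (running +53.7357)
  i=4: -2.1093·-3.7189 − -1.2066·-1.0913 = +6.5275 (running +60.2632)
  i=5: -1.2066·-4.7637 − 2.2953·-3.7189 = +14.2836 (running +74.5468)
  i=6: 2.2953·-4.6479 − 3.9916·-4.7637 = +8.3468 (running +82.8936)
  i=7: 3.9916·0.9239 − 6.4306·-4.6479 = +33.5764 (running +116.4700)
Area = |Σ|/2 = |116.4700|/2 = 58.2350

Area at t=0.801: 58.2350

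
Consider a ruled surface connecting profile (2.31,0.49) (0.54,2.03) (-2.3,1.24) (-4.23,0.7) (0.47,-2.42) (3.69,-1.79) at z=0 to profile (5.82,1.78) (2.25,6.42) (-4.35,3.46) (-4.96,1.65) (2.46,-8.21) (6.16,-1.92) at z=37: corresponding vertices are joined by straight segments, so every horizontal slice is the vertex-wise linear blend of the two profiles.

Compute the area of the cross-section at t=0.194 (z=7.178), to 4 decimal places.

Area at t=0.194: 29.2943

Cross-section at t=0.194: each vertex is (1-t)·p0[i] + t·p1[i].
  v1: (1-0.194)·(2.31,0.49) + 0.194·(5.82,1.78) = (2.9909,0.7403)
  v2: (1-0.194)·(0.54,2.03) + 0.194·(2.25,6.42) = (0.8717,2.8817)
  v3: (1-0.194)·(-2.3,1.24) + 0.194·(-4.35,3.46) = (-2.6977,1.6707)
  v4: (1-0.194)·(-4.23,0.7) + 0.194·(-4.96,1.65) = (-4.3716,0.8843)
  v5: (1-0.194)·(0.47,-2.42) + 0.194·(2.46,-8.21) = (0.8561,-3.5433)
  v6: (1-0.194)·(3.69,-1.79) + 0.194·(6.16,-1.92) = (4.1692,-1.8152)
Shoelace sum Σ(x_i·y_{i+1} − x_{i+1}·y_i):
  i=1: 2.9909·2.8817 − 0.8717·0.7403 = +7.9736 (running +7.9736)
  i=2: 0.8717·1.6707 − -2.6977·2.8817 = +9.2303 (running +17.2038)
  i=3: -2.6977·0.8843 − -4.3716·1.6707 = +4.9180 (running +22.1218)
  i=4: -4.3716·-3.5433 − 0.8561·0.8843 = +14.7328 (running +36.8546)
  i=5: 0.8561·-1.8152 − 4.1692·-3.5433 = +13.2186 (running +50.0731)
  i=6: 4.1692·0.7403 − 2.9909·-1.8152 = +8.5155 (running +58.5886)
Area = |Σ|/2 = |58.5886|/2 = 29.2943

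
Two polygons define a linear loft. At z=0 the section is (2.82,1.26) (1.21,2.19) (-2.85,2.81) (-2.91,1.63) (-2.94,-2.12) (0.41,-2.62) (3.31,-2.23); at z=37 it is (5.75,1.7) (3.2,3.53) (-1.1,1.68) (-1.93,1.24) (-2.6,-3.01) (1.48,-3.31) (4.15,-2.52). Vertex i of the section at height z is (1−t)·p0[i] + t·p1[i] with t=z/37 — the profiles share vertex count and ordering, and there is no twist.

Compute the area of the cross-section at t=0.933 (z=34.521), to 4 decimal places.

Area at t=0.933: 39.0033

Cross-section at t=0.933: each vertex is (1-t)·p0[i] + t·p1[i].
  v1: (1-0.933)·(2.82,1.26) + 0.933·(5.75,1.7) = (5.5537,1.6705)
  v2: (1-0.933)·(1.21,2.19) + 0.933·(3.2,3.53) = (3.0667,3.4402)
  v3: (1-0.933)·(-2.85,2.81) + 0.933·(-1.1,1.68) = (-1.2173,1.7557)
  v4: (1-0.933)·(-2.91,1.63) + 0.933·(-1.93,1.24) = (-1.9957,1.2661)
  v5: (1-0.933)·(-2.94,-2.12) + 0.933·(-2.6,-3.01) = (-2.6228,-2.9504)
  v6: (1-0.933)·(0.41,-2.62) + 0.933·(1.48,-3.31) = (1.4083,-3.2638)
  v7: (1-0.933)·(3.31,-2.23) + 0.933·(4.15,-2.52) = (4.0937,-2.5006)
Shoelace sum Σ(x_i·y_{i+1} − x_{i+1}·y_i):
  i=1: 5.5537·3.4402 − 3.0667·1.6705 = +13.9830 (running +13.9830)
  i=2: 3.0667·1.7557 − -1.2173·3.4402 = +9.5718 (running +23.5548)
  i=3: -1.2173·1.2661 − -1.9957·1.7557 = +1.9626 (running +25.5174)
  i=4: -1.9957·-2.9504 − -2.6228·1.2661 = +9.2087 (running +34.7261)
  i=5: -2.6228·-3.2638 − 1.4083·-2.9504 = +12.7152 (running +47.4413)
  i=6: 1.4083·-2.5006 − 4.0937·-3.2638 = +9.8394 (running +57.2807)
  i=7: 4.0937·1.6705 − 5.5537·-2.5006 = +20.7260 (running +78.0067)
Area = |Σ|/2 = |78.0067|/2 = 39.0033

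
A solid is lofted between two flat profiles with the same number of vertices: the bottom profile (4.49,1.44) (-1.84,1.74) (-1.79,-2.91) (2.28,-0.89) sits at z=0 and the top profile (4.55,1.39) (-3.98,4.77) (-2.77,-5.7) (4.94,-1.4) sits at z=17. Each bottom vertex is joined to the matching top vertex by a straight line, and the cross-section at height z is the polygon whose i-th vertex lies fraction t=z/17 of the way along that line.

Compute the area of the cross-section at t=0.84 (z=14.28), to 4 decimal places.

Cross-section at t=0.84: each vertex is (1-t)·p0[i] + t·p1[i].
  v1: (1-0.84)·(4.49,1.44) + 0.84·(4.55,1.39) = (4.5404,1.3980)
  v2: (1-0.84)·(-1.84,1.74) + 0.84·(-3.98,4.77) = (-3.6376,4.2852)
  v3: (1-0.84)·(-1.79,-2.91) + 0.84·(-2.77,-5.7) = (-2.6132,-5.2536)
  v4: (1-0.84)·(2.28,-0.89) + 0.84·(4.94,-1.4) = (4.5144,-1.3184)
Shoelace sum Σ(x_i·y_{i+1} − x_{i+1}·y_i):
  i=1: 4.5404·4.2852 − -3.6376·1.3980 = +24.5419 (running +24.5419)
  i=2: -3.6376·-5.2536 − -2.6132·4.2852 = +30.3086 (running +54.8505)
  i=3: -2.6132·-1.3184 − 4.5144·-5.2536 = +27.1621 (running +82.0126)
  i=4: 4.5144·1.3980 − 4.5404·-1.3184 = +12.2972 (running +94.3098)
Area = |Σ|/2 = |94.3098|/2 = 47.1549

Area at t=0.84: 47.1549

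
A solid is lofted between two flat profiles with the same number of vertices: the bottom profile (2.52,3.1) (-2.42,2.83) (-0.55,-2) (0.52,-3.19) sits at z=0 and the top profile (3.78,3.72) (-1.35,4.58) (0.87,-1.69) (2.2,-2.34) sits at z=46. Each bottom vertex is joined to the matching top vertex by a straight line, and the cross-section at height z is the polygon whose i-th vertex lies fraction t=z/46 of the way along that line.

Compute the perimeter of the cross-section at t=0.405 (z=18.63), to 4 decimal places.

Perimeter at t=0.405: 18.7815

Cross-section at t=0.405: each vertex is (1-t)·p0[i] + t·p1[i].
  v1: (1-0.405)·(2.52,3.1) + 0.405·(3.78,3.72) = (3.0303,3.3511)
  v2: (1-0.405)·(-2.42,2.83) + 0.405·(-1.35,4.58) = (-1.9867,3.5388)
  v3: (1-0.405)·(-0.55,-2) + 0.405·(0.87,-1.69) = (0.0251,-1.8744)
  v4: (1-0.405)·(0.52,-3.19) + 0.405·(2.2,-2.34) = (1.2004,-2.8457)
Perimeter = Σ |v_{i+1} − v_i|:
  edge 1→2: √(-5.0169² + 0.1877²) = 5.0205 (running 5.0205)
  edge 2→3: √(2.0118² + -5.4132²) = 5.7749 (running 10.7954)
  edge 3→4: √(1.1753² + -0.9713²) = 1.5247 (running 12.3201)
  edge 4→1: √(1.8299² + 6.1968²) = 6.4614 (running 18.7815)
Perimeter = 18.7815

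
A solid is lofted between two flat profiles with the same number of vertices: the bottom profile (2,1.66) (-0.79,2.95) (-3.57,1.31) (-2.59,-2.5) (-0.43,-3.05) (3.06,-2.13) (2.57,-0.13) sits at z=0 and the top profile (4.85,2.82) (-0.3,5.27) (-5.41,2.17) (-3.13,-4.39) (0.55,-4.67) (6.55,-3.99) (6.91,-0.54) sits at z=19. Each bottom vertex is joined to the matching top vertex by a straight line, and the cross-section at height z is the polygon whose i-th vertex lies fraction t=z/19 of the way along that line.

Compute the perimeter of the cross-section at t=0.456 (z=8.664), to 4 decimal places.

Cross-section at t=0.456: each vertex is (1-t)·p0[i] + t·p1[i].
  v1: (1-0.456)·(2,1.66) + 0.456·(4.85,2.82) = (3.2996,2.1890)
  v2: (1-0.456)·(-0.79,2.95) + 0.456·(-0.3,5.27) = (-0.5666,4.0079)
  v3: (1-0.456)·(-3.57,1.31) + 0.456·(-5.41,2.17) = (-4.4090,1.7022)
  v4: (1-0.456)·(-2.59,-2.5) + 0.456·(-3.13,-4.39) = (-2.8362,-3.3618)
  v5: (1-0.456)·(-0.43,-3.05) + 0.456·(0.55,-4.67) = (0.0169,-3.7887)
  v6: (1-0.456)·(3.06,-2.13) + 0.456·(6.55,-3.99) = (4.6514,-2.9782)
  v7: (1-0.456)·(2.57,-0.13) + 0.456·(6.91,-0.54) = (4.5490,-0.3170)
Perimeter = Σ |v_{i+1} − v_i|:
  edge 1→2: √(-3.8662² + 1.8190²) = 4.2727 (running 4.2727)
  edge 2→3: √(-3.8425² + -2.3058²) = 4.4812 (running 8.7539)
  edge 3→4: √(1.5728² + -5.0640²) = 5.3026 (running 14.0565)
  edge 4→5: √(2.8531² + -0.4269²) = 2.8849 (running 16.9414)
  edge 5→6: √(4.6346² + 0.8106²) = 4.7049 (running 21.6463)
  edge 6→7: √(-0.1024² + 2.6612²) = 2.6632 (running 24.3095)
  edge 7→1: √(-1.2494² + 2.5059²) = 2.8001 (running 27.1096)
Perimeter = 27.1096

Perimeter at t=0.456: 27.1096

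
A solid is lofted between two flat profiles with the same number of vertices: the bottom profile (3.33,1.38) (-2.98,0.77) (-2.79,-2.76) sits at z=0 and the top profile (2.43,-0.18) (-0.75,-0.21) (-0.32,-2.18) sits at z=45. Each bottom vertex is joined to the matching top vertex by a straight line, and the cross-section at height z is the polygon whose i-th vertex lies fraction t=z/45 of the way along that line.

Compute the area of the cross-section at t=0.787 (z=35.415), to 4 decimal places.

Area at t=0.787: 4.4572

Cross-section at t=0.787: each vertex is (1-t)·p0[i] + t·p1[i].
  v1: (1-0.787)·(3.33,1.38) + 0.787·(2.43,-0.18) = (2.6217,0.1523)
  v2: (1-0.787)·(-2.98,0.77) + 0.787·(-0.75,-0.21) = (-1.2250,-0.0013)
  v3: (1-0.787)·(-2.79,-2.76) + 0.787·(-0.32,-2.18) = (-0.8461,-2.3035)
Shoelace sum Σ(x_i·y_{i+1} − x_{i+1}·y_i):
  i=1: 2.6217·-0.0013 − -1.2250·0.1523 = +0.1832 (running +0.1832)
  i=2: -1.2250·-2.3035 − -0.8461·-0.0013 = +2.8207 (running +3.0040)
  i=3: -0.8461·0.1523 − 2.6217·-2.3035 = +5.9103 (running +8.9143)
Area = |Σ|/2 = |8.9143|/2 = 4.4572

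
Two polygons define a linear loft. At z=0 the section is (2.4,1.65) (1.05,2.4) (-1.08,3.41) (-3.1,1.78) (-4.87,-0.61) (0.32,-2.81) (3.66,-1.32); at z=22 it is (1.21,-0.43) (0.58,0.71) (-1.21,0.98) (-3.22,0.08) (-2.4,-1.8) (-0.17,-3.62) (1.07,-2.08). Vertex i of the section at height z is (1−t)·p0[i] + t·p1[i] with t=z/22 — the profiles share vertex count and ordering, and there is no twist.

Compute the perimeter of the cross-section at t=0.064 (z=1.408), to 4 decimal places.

Cross-section at t=0.064: each vertex is (1-t)·p0[i] + t·p1[i].
  v1: (1-0.064)·(2.4,1.65) + 0.064·(1.21,-0.43) = (2.3238,1.5169)
  v2: (1-0.064)·(1.05,2.4) + 0.064·(0.58,0.71) = (1.0199,2.2918)
  v3: (1-0.064)·(-1.08,3.41) + 0.064·(-1.21,0.98) = (-1.0883,3.2545)
  v4: (1-0.064)·(-3.1,1.78) + 0.064·(-3.22,0.08) = (-3.1077,1.6712)
  v5: (1-0.064)·(-4.87,-0.61) + 0.064·(-2.4,-1.8) = (-4.7119,-0.6862)
  v6: (1-0.064)·(0.32,-2.81) + 0.064·(-0.17,-3.62) = (0.2886,-2.8618)
  v7: (1-0.064)·(3.66,-1.32) + 0.064·(1.07,-2.08) = (3.4942,-1.3686)
Perimeter = Σ |v_{i+1} − v_i|:
  edge 1→2: √(-1.3039² + 0.7750²) = 1.5168 (running 1.5168)
  edge 2→3: √(-2.1082² + 0.9626²) = 2.3176 (running 3.8344)
  edge 3→4: √(-2.0194² + -1.5833²) = 2.5660 (running 6.4005)
  edge 4→5: √(-1.6042² + -2.3574²) = 2.8514 (running 9.2519)
  edge 5→6: √(5.0006² + -2.1757²) = 5.4534 (running 14.7053)
  edge 6→7: √(3.2056² + 1.4932²) = 3.5363 (running 18.2416)
  edge 7→1: √(-1.1704² + 2.8855²) = 3.1139 (running 21.3555)
Perimeter = 21.3555

Perimeter at t=0.064: 21.3555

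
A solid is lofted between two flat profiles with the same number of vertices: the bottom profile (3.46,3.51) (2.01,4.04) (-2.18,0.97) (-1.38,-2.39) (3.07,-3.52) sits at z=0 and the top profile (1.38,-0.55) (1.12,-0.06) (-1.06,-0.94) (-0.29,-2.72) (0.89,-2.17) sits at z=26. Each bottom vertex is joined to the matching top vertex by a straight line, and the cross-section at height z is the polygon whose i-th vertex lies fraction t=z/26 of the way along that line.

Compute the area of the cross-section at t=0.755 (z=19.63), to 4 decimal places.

Area at t=0.755: 7.7937

Cross-section at t=0.755: each vertex is (1-t)·p0[i] + t·p1[i].
  v1: (1-0.755)·(3.46,3.51) + 0.755·(1.38,-0.55) = (1.8896,0.4447)
  v2: (1-0.755)·(2.01,4.04) + 0.755·(1.12,-0.06) = (1.3380,0.9445)
  v3: (1-0.755)·(-2.18,0.97) + 0.755·(-1.06,-0.94) = (-1.3344,-0.4720)
  v4: (1-0.755)·(-1.38,-2.39) + 0.755·(-0.29,-2.72) = (-0.5570,-2.6392)
  v5: (1-0.755)·(3.07,-3.52) + 0.755·(0.89,-2.17) = (1.4241,-2.5008)
Shoelace sum Σ(x_i·y_{i+1} − x_{i+1}·y_i):
  i=1: 1.8896·0.9445 − 1.3380·0.4447 = +1.1897 (running +1.1897)
  i=2: 1.3380·-0.4720 − -1.3344·0.9445 = +0.6287 (running +1.8184)
  i=3: -1.3344·-2.6392 − -0.5570·-0.4720 = +3.2587 (running +5.0771)
  i=4: -0.5570·-2.5008 − 1.4241·-2.6392 = +5.1515 (running +10.2286)
  i=5: 1.4241·0.4447 − 1.8896·-2.5008 = +5.3587 (running +15.5873)
Area = |Σ|/2 = |15.5873|/2 = 7.7937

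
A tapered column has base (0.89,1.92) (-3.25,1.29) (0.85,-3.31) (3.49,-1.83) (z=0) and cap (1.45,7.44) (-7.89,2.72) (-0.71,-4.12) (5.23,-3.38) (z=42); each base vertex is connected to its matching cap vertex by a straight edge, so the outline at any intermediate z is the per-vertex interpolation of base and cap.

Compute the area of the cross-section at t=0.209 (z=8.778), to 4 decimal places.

Cross-section at t=0.209: each vertex is (1-t)·p0[i] + t·p1[i].
  v1: (1-0.209)·(0.89,1.92) + 0.209·(1.45,7.44) = (1.0070,3.0737)
  v2: (1-0.209)·(-3.25,1.29) + 0.209·(-7.89,2.72) = (-4.2198,1.5889)
  v3: (1-0.209)·(0.85,-3.31) + 0.209·(-0.71,-4.12) = (0.5240,-3.4793)
  v4: (1-0.209)·(3.49,-1.83) + 0.209·(5.23,-3.38) = (3.8537,-2.1540)
Shoelace sum Σ(x_i·y_{i+1} − x_{i+1}·y_i):
  i=1: 1.0070·1.5889 − -4.2198·3.0737 = +14.5702 (running +14.5702)
  i=2: -4.2198·-3.4793 − 0.5240·1.5889 = +13.8493 (running +28.4195)
  i=3: 0.5240·-2.1540 − 3.8537·-3.4793 = +12.2794 (running +40.6989)
  i=4: 3.8537·3.0737 − 1.0070·-2.1540 = +14.0140 (running +54.7130)
Area = |Σ|/2 = |54.7130|/2 = 27.3565

Area at t=0.209: 27.3565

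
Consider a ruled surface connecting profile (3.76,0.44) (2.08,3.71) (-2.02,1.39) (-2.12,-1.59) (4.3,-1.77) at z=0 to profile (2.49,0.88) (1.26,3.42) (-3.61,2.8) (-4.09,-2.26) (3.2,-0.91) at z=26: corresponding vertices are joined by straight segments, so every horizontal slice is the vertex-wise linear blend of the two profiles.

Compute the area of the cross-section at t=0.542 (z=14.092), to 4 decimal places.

Area at t=0.542: 26.9846

Cross-section at t=0.542: each vertex is (1-t)·p0[i] + t·p1[i].
  v1: (1-0.542)·(3.76,0.44) + 0.542·(2.49,0.88) = (3.0717,0.6785)
  v2: (1-0.542)·(2.08,3.71) + 0.542·(1.26,3.42) = (1.6356,3.5528)
  v3: (1-0.542)·(-2.02,1.39) + 0.542·(-3.61,2.8) = (-2.8818,2.1542)
  v4: (1-0.542)·(-2.12,-1.59) + 0.542·(-4.09,-2.26) = (-3.1877,-1.9531)
  v5: (1-0.542)·(4.3,-1.77) + 0.542·(3.2,-0.91) = (3.7038,-1.3039)
Shoelace sum Σ(x_i·y_{i+1} − x_{i+1}·y_i):
  i=1: 3.0717·3.5528 − 1.6356·0.6785 = +9.8034 (running +9.8034)
  i=2: 1.6356·2.1542 − -2.8818·3.5528 = +13.7618 (running +23.5652)
  i=3: -2.8818·-1.9531 − -3.1877·2.1542 = +12.4956 (running +36.0608)
  i=4: -3.1877·-1.3039 − 3.7038·-1.9531 = +11.3905 (running +47.4512)
  i=5: 3.7038·0.6785 − 3.0717·-1.3039 = +6.5180 (running +53.9693)
Area = |Σ|/2 = |53.9693|/2 = 26.9846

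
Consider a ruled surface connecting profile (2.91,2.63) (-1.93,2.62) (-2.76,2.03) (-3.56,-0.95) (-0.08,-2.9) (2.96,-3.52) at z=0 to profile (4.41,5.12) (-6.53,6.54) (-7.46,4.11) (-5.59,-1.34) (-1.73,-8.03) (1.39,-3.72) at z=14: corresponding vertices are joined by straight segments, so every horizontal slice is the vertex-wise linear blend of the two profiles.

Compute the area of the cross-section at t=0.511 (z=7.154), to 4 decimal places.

Cross-section at t=0.511: each vertex is (1-t)·p0[i] + t·p1[i].
  v1: (1-0.511)·(2.91,2.63) + 0.511·(4.41,5.12) = (3.6765,3.9024)
  v2: (1-0.511)·(-1.93,2.62) + 0.511·(-6.53,6.54) = (-4.2806,4.6231)
  v3: (1-0.511)·(-2.76,2.03) + 0.511·(-7.46,4.11) = (-5.1617,3.0929)
  v4: (1-0.511)·(-3.56,-0.95) + 0.511·(-5.59,-1.34) = (-4.5973,-1.1493)
  v5: (1-0.511)·(-0.08,-2.9) + 0.511·(-1.73,-8.03) = (-0.9232,-5.5214)
  v6: (1-0.511)·(2.96,-3.52) + 0.511·(1.39,-3.72) = (2.1577,-3.6222)
Shoelace sum Σ(x_i·y_{i+1} − x_{i+1}·y_i):
  i=1: 3.6765·4.6231 − -4.2806·3.9024 = +33.7015 (running +33.7015)
  i=2: -4.2806·3.0929 − -5.1617·4.6231 = +10.6238 (running +44.3252)
  i=3: -5.1617·-1.1493 − -4.5973·3.0929 = +20.1513 (running +64.4765)
  i=4: -4.5973·-5.5214 − -0.9232·-1.1493 = +24.3229 (running +88.7994)
  i=5: -0.9232·-3.6222 − 2.1577·-5.5214 = +15.2576 (running +104.0570)
  i=6: 2.1577·3.9024 − 3.6765·-3.6222 = +21.7373 (running +125.7943)
Area = |Σ|/2 = |125.7943|/2 = 62.8972

Area at t=0.511: 62.8972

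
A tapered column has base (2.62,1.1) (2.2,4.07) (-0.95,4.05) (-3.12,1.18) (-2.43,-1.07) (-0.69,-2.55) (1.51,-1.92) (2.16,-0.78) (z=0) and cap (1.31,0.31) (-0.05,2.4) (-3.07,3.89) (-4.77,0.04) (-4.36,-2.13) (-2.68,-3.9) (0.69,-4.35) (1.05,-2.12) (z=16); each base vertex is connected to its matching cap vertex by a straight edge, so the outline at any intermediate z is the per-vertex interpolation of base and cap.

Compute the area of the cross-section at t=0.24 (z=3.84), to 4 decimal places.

Area at t=0.24: 30.0223

Cross-section at t=0.24: each vertex is (1-t)·p0[i] + t·p1[i].
  v1: (1-0.24)·(2.62,1.1) + 0.24·(1.31,0.31) = (2.3056,0.9104)
  v2: (1-0.24)·(2.2,4.07) + 0.24·(-0.05,2.4) = (1.6600,3.6692)
  v3: (1-0.24)·(-0.95,4.05) + 0.24·(-3.07,3.89) = (-1.4588,4.0116)
  v4: (1-0.24)·(-3.12,1.18) + 0.24·(-4.77,0.04) = (-3.5160,0.9064)
  v5: (1-0.24)·(-2.43,-1.07) + 0.24·(-4.36,-2.13) = (-2.8932,-1.3244)
  v6: (1-0.24)·(-0.69,-2.55) + 0.24·(-2.68,-3.9) = (-1.1676,-2.8740)
  v7: (1-0.24)·(1.51,-1.92) + 0.24·(0.69,-4.35) = (1.3132,-2.5032)
  v8: (1-0.24)·(2.16,-0.78) + 0.24·(1.05,-2.12) = (1.8936,-1.1016)
Shoelace sum Σ(x_i·y_{i+1} − x_{i+1}·y_i):
  i=1: 2.3056·3.6692 − 1.6600·0.9104 = +6.9484 (running +6.9484)
  i=2: 1.6600·4.0116 − -1.4588·3.6692 = +12.0119 (running +18.9603)
  i=3: -1.4588·0.9064 − -3.5160·4.0116 = +12.7825 (running +31.7429)
  i=4: -3.5160·-1.3244 − -2.8932·0.9064 = +7.2790 (running +39.0218)
  i=5: -2.8932·-2.8740 − -1.1676·-1.3244 = +6.7687 (running +45.7905)
  i=6: -1.1676·-2.5032 − 1.3132·-2.8740 = +6.6969 (running +52.4874)
  i=7: 1.3132·-1.1016 − 1.8936·-2.5032 = +3.2934 (running +55.7808)
  i=8: 1.8936·0.9104 − 2.3056·-1.1016 = +4.2638 (running +60.0446)
Area = |Σ|/2 = |60.0446|/2 = 30.0223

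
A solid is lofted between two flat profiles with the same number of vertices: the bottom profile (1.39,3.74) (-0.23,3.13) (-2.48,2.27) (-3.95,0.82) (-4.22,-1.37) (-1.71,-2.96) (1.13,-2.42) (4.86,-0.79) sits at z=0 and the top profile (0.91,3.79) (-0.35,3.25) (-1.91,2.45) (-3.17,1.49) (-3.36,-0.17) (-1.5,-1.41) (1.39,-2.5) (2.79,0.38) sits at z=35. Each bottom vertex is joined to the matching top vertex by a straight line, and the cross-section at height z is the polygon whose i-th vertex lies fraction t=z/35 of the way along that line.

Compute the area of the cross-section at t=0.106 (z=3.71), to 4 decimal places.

Area at t=0.106: 36.4495

Cross-section at t=0.106: each vertex is (1-t)·p0[i] + t·p1[i].
  v1: (1-0.106)·(1.39,3.74) + 0.106·(0.91,3.79) = (1.3391,3.7453)
  v2: (1-0.106)·(-0.23,3.13) + 0.106·(-0.35,3.25) = (-0.2427,3.1427)
  v3: (1-0.106)·(-2.48,2.27) + 0.106·(-1.91,2.45) = (-2.4196,2.2891)
  v4: (1-0.106)·(-3.95,0.82) + 0.106·(-3.17,1.49) = (-3.8673,0.8910)
  v5: (1-0.106)·(-4.22,-1.37) + 0.106·(-3.36,-0.17) = (-4.1288,-1.2428)
  v6: (1-0.106)·(-1.71,-2.96) + 0.106·(-1.5,-1.41) = (-1.6877,-2.7957)
  v7: (1-0.106)·(1.13,-2.42) + 0.106·(1.39,-2.5) = (1.1576,-2.4285)
  v8: (1-0.106)·(4.86,-0.79) + 0.106·(2.79,0.38) = (4.6406,-0.6660)
Shoelace sum Σ(x_i·y_{i+1} − x_{i+1}·y_i):
  i=1: 1.3391·3.1427 − -0.2427·3.7453 = +5.1175 (running +5.1175)
  i=2: -0.2427·2.2891 − -2.4196·3.1427 = +7.0485 (running +12.1660)
  i=3: -2.4196·0.8910 − -3.8673·2.2891 = +6.6967 (running +18.8627)
  i=4: -3.8673·-1.2428 − -4.1288·0.8910 = +8.4852 (running +27.3479)
  i=5: -4.1288·-2.7957 − -1.6877·-1.2428 = +9.4455 (running +36.7934)
  i=6: -1.6877·-2.4285 − 1.1576·-2.7957 = +7.3348 (running +44.1282)
  i=7: 1.1576·-0.6660 − 4.6406·-2.4285 = +10.4986 (running +54.6268)
  i=8: 4.6406·3.7453 − 1.3391·-0.6660 = +18.2722 (running +72.8990)
Area = |Σ|/2 = |72.8990|/2 = 36.4495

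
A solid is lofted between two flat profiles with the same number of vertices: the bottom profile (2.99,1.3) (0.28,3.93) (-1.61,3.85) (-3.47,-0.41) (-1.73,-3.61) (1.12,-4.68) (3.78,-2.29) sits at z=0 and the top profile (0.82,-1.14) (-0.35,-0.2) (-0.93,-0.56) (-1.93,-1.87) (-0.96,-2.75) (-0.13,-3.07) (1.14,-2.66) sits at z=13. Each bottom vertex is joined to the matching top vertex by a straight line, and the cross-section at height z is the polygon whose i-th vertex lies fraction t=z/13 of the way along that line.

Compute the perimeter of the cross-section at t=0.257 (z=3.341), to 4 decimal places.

Perimeter at t=0.257: 20.2377

Cross-section at t=0.257: each vertex is (1-t)·p0[i] + t·p1[i].
  v1: (1-0.257)·(2.99,1.3) + 0.257·(0.82,-1.14) = (2.4323,0.6729)
  v2: (1-0.257)·(0.28,3.93) + 0.257·(-0.35,-0.2) = (0.1181,2.8686)
  v3: (1-0.257)·(-1.61,3.85) + 0.257·(-0.93,-0.56) = (-1.4352,2.7166)
  v4: (1-0.257)·(-3.47,-0.41) + 0.257·(-1.93,-1.87) = (-3.0742,-0.7852)
  v5: (1-0.257)·(-1.73,-3.61) + 0.257·(-0.96,-2.75) = (-1.5321,-3.3890)
  v6: (1-0.257)·(1.12,-4.68) + 0.257·(-0.13,-3.07) = (0.7988,-4.2662)
  v7: (1-0.257)·(3.78,-2.29) + 0.257·(1.14,-2.66) = (3.1015,-2.3851)
Perimeter = Σ |v_{i+1} − v_i|:
  edge 1→2: √(-2.3142² + 2.1957²) = 3.1901 (running 3.1901)
  edge 2→3: √(-1.5533² + -0.1520²) = 1.5607 (running 4.7508)
  edge 3→4: √(-1.6390² + -3.5019²) = 3.8664 (running 8.6172)
  edge 4→5: √(1.5421² + -2.6038²) = 3.0262 (running 11.6434)
  edge 5→6: √(2.3309² + -0.8772²) = 2.4905 (running 14.1339)
  edge 6→7: √(2.3028² + 1.8811²) = 2.9735 (running 17.1073)
  edge 7→1: √(-0.6692² + 3.0580²) = 3.1304 (running 20.2377)
Perimeter = 20.2377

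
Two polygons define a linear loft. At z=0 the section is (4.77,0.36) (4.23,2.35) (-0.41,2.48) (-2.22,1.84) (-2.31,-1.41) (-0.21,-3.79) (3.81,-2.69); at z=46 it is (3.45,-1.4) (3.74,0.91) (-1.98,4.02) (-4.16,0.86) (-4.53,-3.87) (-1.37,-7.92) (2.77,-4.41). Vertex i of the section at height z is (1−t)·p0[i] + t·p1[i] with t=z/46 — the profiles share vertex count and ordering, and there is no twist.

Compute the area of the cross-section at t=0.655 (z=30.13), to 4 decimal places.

Cross-section at t=0.655: each vertex is (1-t)·p0[i] + t·p1[i].
  v1: (1-0.655)·(4.77,0.36) + 0.655·(3.45,-1.4) = (3.9054,-0.7928)
  v2: (1-0.655)·(4.23,2.35) + 0.655·(3.74,0.91) = (3.9091,1.4068)
  v3: (1-0.655)·(-0.41,2.48) + 0.655·(-1.98,4.02) = (-1.4384,3.4887)
  v4: (1-0.655)·(-2.22,1.84) + 0.655·(-4.16,0.86) = (-3.4907,1.1981)
  v5: (1-0.655)·(-2.31,-1.41) + 0.655·(-4.53,-3.87) = (-3.7641,-3.0213)
  v6: (1-0.655)·(-0.21,-3.79) + 0.655·(-1.37,-7.92) = (-0.9698,-6.4951)
  v7: (1-0.655)·(3.81,-2.69) + 0.655·(2.77,-4.41) = (3.1288,-3.8166)
Shoelace sum Σ(x_i·y_{i+1} − x_{i+1}·y_i):
  i=1: 3.9054·1.4068 − 3.9091·-0.7928 = +8.5932 (running +8.5932)
  i=2: 3.9091·3.4887 − -1.4384·1.4068 = +15.6610 (running +24.2542)
  i=3: -1.4384·1.1981 − -3.4907·3.4887 = +10.4547 (running +34.7089)
  i=4: -3.4907·-3.0213 − -3.7641·1.1981 = +15.0562 (running +49.7651)
  i=5: -3.7641·-6.4951 − -0.9698·-3.0213 = +21.5183 (running +71.2835)
  i=6: -0.9698·-3.8166 − 3.1288·-6.4951 = +24.0234 (running +95.3068)
  i=7: 3.1288·-0.7928 − 3.9054·-3.8166 = +12.4248 (running +107.7317)
Area = |Σ|/2 = |107.7317|/2 = 53.8658

Area at t=0.655: 53.8658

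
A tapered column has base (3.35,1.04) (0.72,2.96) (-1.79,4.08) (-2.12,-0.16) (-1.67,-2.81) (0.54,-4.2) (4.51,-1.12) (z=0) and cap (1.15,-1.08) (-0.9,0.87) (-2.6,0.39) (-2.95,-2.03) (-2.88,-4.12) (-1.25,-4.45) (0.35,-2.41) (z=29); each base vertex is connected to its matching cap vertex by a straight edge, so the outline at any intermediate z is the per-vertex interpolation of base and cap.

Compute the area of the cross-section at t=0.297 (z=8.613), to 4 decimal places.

Cross-section at t=0.297: each vertex is (1-t)·p0[i] + t·p1[i].
  v1: (1-0.297)·(3.35,1.04) + 0.297·(1.15,-1.08) = (2.6966,0.4104)
  v2: (1-0.297)·(0.72,2.96) + 0.297·(-0.9,0.87) = (0.2389,2.3393)
  v3: (1-0.297)·(-1.79,4.08) + 0.297·(-2.6,0.39) = (-2.0306,2.9841)
  v4: (1-0.297)·(-2.12,-0.16) + 0.297·(-2.95,-2.03) = (-2.3665,-0.7154)
  v5: (1-0.297)·(-1.67,-2.81) + 0.297·(-2.88,-4.12) = (-2.0294,-3.1991)
  v6: (1-0.297)·(0.54,-4.2) + 0.297·(-1.25,-4.45) = (0.0084,-4.2743)
  v7: (1-0.297)·(4.51,-1.12) + 0.297·(0.35,-2.41) = (3.2745,-1.5031)
Shoelace sum Σ(x_i·y_{i+1} − x_{i+1}·y_i):
  i=1: 2.6966·2.3393 − 0.2389·0.4104 = +6.2101 (running +6.2101)
  i=2: 0.2389·2.9841 − -2.0306·2.3393 = +5.4628 (running +11.6729)
  i=3: -2.0306·-0.7154 − -2.3665·2.9841 = +8.5145 (running +20.1874)
  i=4: -2.3665·-3.1991 − -2.0294·-0.7154 = +6.1188 (running +26.3062)
  i=5: -2.0294·-4.2743 − 0.0084·-3.1991 = +8.7008 (running +35.0070)
  i=6: 0.0084·-1.5031 − 3.2745·-4.2743 = +13.9834 (running +48.9904)
  i=7: 3.2745·0.4104 − 2.6966·-1.5031 = +5.3971 (running +54.3874)
Area = |Σ|/2 = |54.3874|/2 = 27.1937

Area at t=0.297: 27.1937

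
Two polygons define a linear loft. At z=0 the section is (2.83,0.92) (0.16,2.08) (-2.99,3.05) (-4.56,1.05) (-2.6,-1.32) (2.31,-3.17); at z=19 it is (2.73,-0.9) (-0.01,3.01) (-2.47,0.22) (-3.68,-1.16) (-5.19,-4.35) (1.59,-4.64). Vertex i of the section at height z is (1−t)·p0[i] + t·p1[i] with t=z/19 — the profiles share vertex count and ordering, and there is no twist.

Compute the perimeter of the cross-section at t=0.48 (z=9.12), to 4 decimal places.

Cross-section at t=0.48: each vertex is (1-t)·p0[i] + t·p1[i].
  v1: (1-0.48)·(2.83,0.92) + 0.48·(2.73,-0.9) = (2.7820,0.0464)
  v2: (1-0.48)·(0.16,2.08) + 0.48·(-0.01,3.01) = (0.0784,2.5264)
  v3: (1-0.48)·(-2.99,3.05) + 0.48·(-2.47,0.22) = (-2.7404,1.6916)
  v4: (1-0.48)·(-4.56,1.05) + 0.48·(-3.68,-1.16) = (-4.1376,-0.0108)
  v5: (1-0.48)·(-2.6,-1.32) + 0.48·(-5.19,-4.35) = (-3.8432,-2.7744)
  v6: (1-0.48)·(2.31,-3.17) + 0.48·(1.59,-4.64) = (1.9644,-3.8756)
Perimeter = Σ |v_{i+1} − v_i|:
  edge 1→2: √(-2.7036² + 2.4800²) = 3.6688 (running 3.6688)
  edge 2→3: √(-2.8188² + -0.8348²) = 2.9398 (running 6.6086)
  edge 3→4: √(-1.3972² + -1.7024²) = 2.2023 (running 8.8109)
  edge 4→5: √(0.2944² + -2.7636²) = 2.7792 (running 11.5902)
  edge 5→6: √(5.8076² + -1.1012²) = 5.9111 (running 17.5012)
  edge 6→1: √(0.8176² + 3.9220²) = 4.0063 (running 21.5076)
Perimeter = 21.5076

Perimeter at t=0.48: 21.5076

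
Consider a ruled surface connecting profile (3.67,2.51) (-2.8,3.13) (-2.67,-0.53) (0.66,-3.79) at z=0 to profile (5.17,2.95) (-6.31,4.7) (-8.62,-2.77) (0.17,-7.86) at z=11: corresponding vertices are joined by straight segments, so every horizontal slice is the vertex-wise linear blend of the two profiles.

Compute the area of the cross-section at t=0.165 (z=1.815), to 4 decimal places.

Cross-section at t=0.165: each vertex is (1-t)·p0[i] + t·p1[i].
  v1: (1-0.165)·(3.67,2.51) + 0.165·(5.17,2.95) = (3.9175,2.5826)
  v2: (1-0.165)·(-2.8,3.13) + 0.165·(-6.31,4.7) = (-3.3791,3.3890)
  v3: (1-0.165)·(-2.67,-0.53) + 0.165·(-8.62,-2.77) = (-3.6517,-0.8996)
  v4: (1-0.165)·(0.66,-3.79) + 0.165·(0.17,-7.86) = (0.5792,-4.4615)
Shoelace sum Σ(x_i·y_{i+1} − x_{i+1}·y_i):
  i=1: 3.9175·3.3890 − -3.3791·2.5826 = +22.0036 (running +22.0036)
  i=2: -3.3791·-0.8996 − -3.6517·3.3890 = +15.4158 (running +37.4194)
  i=3: -3.6517·-4.4615 − 0.5792·-0.8996 = +16.8135 (running +54.2329)
  i=4: 0.5792·2.5826 − 3.9175·-4.4615 = +18.9738 (running +73.2067)
Area = |Σ|/2 = |73.2067|/2 = 36.6034

Area at t=0.165: 36.6034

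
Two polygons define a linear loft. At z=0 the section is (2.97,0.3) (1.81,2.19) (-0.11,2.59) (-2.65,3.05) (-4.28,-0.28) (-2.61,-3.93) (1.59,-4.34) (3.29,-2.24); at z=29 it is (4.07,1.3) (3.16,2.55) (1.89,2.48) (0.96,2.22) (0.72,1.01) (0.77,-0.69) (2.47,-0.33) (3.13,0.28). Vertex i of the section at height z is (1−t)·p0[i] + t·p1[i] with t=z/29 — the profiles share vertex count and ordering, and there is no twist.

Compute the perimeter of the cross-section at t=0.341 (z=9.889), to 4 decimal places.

Cross-section at t=0.341: each vertex is (1-t)·p0[i] + t·p1[i].
  v1: (1-0.341)·(2.97,0.3) + 0.341·(4.07,1.3) = (3.3451,0.6410)
  v2: (1-0.341)·(1.81,2.19) + 0.341·(3.16,2.55) = (2.2704,2.3128)
  v3: (1-0.341)·(-0.11,2.59) + 0.341·(1.89,2.48) = (0.5720,2.5525)
  v4: (1-0.341)·(-2.65,3.05) + 0.341·(0.96,2.22) = (-1.4190,2.7670)
  v5: (1-0.341)·(-4.28,-0.28) + 0.341·(0.72,1.01) = (-2.5750,0.1599)
  v6: (1-0.341)·(-2.61,-3.93) + 0.341·(0.77,-0.69) = (-1.4574,-2.8252)
  v7: (1-0.341)·(1.59,-4.34) + 0.341·(2.47,-0.33) = (1.8901,-2.9726)
  v8: (1-0.341)·(3.29,-2.24) + 0.341·(3.13,0.28) = (3.2354,-1.3807)
Perimeter = Σ |v_{i+1} − v_i|:
  edge 1→2: √(-1.0748² + 1.6718²) = 1.9874 (running 1.9874)
  edge 2→3: √(-1.6984² + 0.2397²) = 1.7152 (running 3.7026)
  edge 3→4: √(-1.9910² + 0.2145²) = 2.0025 (running 5.7051)
  edge 4→5: √(-1.1560² + -2.6071²) = 2.8519 (running 8.5570)
  edge 5→6: √(1.1176² + -2.9851²) = 3.1874 (running 11.7444)
  edge 6→7: √(3.3475² + -0.1474²) = 3.3507 (running 15.0951)
  edge 7→8: √(1.3454² + 1.5919²) = 2.0843 (running 17.1794)
  edge 8→1: √(0.1097² + 2.0217²) = 2.0247 (running 19.2041)
Perimeter = 19.2041

Perimeter at t=0.341: 19.2041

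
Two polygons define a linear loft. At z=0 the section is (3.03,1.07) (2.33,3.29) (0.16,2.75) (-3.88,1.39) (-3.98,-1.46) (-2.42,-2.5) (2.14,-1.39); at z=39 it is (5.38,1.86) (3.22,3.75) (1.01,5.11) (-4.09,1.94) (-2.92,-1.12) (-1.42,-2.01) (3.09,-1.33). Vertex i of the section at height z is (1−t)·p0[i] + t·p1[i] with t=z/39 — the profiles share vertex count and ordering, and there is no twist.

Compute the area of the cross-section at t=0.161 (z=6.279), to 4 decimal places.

Cross-section at t=0.161: each vertex is (1-t)·p0[i] + t·p1[i].
  v1: (1-0.161)·(3.03,1.07) + 0.161·(5.38,1.86) = (3.4083,1.1972)
  v2: (1-0.161)·(2.33,3.29) + 0.161·(3.22,3.75) = (2.4733,3.3641)
  v3: (1-0.161)·(0.16,2.75) + 0.161·(1.01,5.11) = (0.2969,3.1300)
  v4: (1-0.161)·(-3.88,1.39) + 0.161·(-4.09,1.94) = (-3.9138,1.4786)
  v5: (1-0.161)·(-3.98,-1.46) + 0.161·(-2.92,-1.12) = (-3.8093,-1.4053)
  v6: (1-0.161)·(-2.42,-2.5) + 0.161·(-1.42,-2.01) = (-2.2590,-2.4211)
  v7: (1-0.161)·(2.14,-1.39) + 0.161·(3.09,-1.33) = (2.2930,-1.3803)
Shoelace sum Σ(x_i·y_{i+1} − x_{i+1}·y_i):
  i=1: 3.4083·3.3641 − 2.4733·1.1972 = +8.5049 (running +8.5049)
  i=2: 2.4733·3.1300 − 0.2969·3.3641 = +6.7427 (running +15.2476)
  i=3: 0.2969·1.4786 − -3.9138·3.1300 = +12.6890 (running +27.9365)
  i=4: -3.9138·-1.4053 − -3.8093·1.4786 = +11.1322 (running +39.0688)
  i=5: -3.8093·-2.4211 − -2.2590·-1.4053 = +6.0483 (running +45.1171)
  i=6: -2.2590·-1.3803 − 2.2930·-2.4211 = +8.6697 (running +53.7868)
  i=7: 2.2930·1.1972 − 3.4083·-1.3803 = +7.4498 (running +61.2366)
Area = |Σ|/2 = |61.2366|/2 = 30.6183

Area at t=0.161: 30.6183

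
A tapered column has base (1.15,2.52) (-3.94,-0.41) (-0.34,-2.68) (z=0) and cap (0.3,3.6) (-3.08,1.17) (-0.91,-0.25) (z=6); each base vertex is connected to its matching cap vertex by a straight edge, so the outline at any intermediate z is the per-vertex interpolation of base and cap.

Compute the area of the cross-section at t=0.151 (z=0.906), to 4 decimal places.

Cross-section at t=0.151: each vertex is (1-t)·p0[i] + t·p1[i].
  v1: (1-0.151)·(1.15,2.52) + 0.151·(0.3,3.6) = (1.0216,2.6831)
  v2: (1-0.151)·(-3.94,-0.41) + 0.151·(-3.08,1.17) = (-3.8101,-0.1714)
  v3: (1-0.151)·(-0.34,-2.68) + 0.151·(-0.91,-0.25) = (-0.4261,-2.3131)
Shoelace sum Σ(x_i·y_{i+1} − x_{i+1}·y_i):
  i=1: 1.0216·-0.1714 − -3.8101·2.6831 = +10.0478 (running +10.0478)
  i=2: -3.8101·-2.3131 − -0.4261·-0.1714 = +8.7401 (running +18.7879)
  i=3: -0.4261·2.6831 − 1.0216·-2.3131 = +1.2200 (running +20.0078)
Area = |Σ|/2 = |20.0078|/2 = 10.0039

Area at t=0.151: 10.0039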